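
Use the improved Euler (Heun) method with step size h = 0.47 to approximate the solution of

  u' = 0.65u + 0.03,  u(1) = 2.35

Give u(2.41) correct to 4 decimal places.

Heun: k1 = f(s_n, u_n); k2 = f(s_n + h, u_n + h·k1); u_{n+1} = u_n + (h/2)·(k1 + k2).
s=1.000000, u=2.350000:
  k1 = f(1.000000, 2.350000) = 1.557500
  k2 = f(1.470000, 3.082025) = 2.033316
  u ← 2.350000 + (0.47/2)·(1.557500 + 2.033316) = 3.193842
s=1.470000, u=3.193842:
  k1 = f(1.470000, 3.193842) = 2.105997
  k2 = f(1.940000, 4.183660) = 2.749379
  u ← 3.193842 + (0.47/2)·(2.105997 + 2.749379) = 4.334855
s=1.940000, u=4.334855:
  k1 = f(1.940000, 4.334855) = 2.847656
  k2 = f(2.410000, 5.673254) = 3.717615
  u ← 4.334855 + (0.47/2)·(2.847656 + 3.717615) = 5.877694
u(2.41) ≈ 5.8777

5.8777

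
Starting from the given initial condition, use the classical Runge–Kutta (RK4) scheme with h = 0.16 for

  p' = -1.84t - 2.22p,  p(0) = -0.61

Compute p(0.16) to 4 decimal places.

-0.4487

RK4: k1 = f(t_n, p_n); k2 = f(t_n + h/2, p_n + (h/2)·k1); k3 = f(t_n + h/2, p_n + (h/2)·k2); k4 = f(t_n + h, p_n + h·k3); p_{n+1} = p_n + (h/6)·(k1 + 2k2 + 2k3 + k4).
t=0.000000, p=-0.610000:
  k1 = f(0.000000, -0.610000) = 1.354200
  k2 = f(0.080000, -0.501664) = 0.966494
  k3 = f(0.080000, -0.532680) = 1.035351
  k4 = f(0.160000, -0.444344) = 0.692043
  p ← -0.610000 + (0.16/6)·(k1 + 2k2 + 2k3 + k4) = -0.448668
p(0.16) ≈ -0.4487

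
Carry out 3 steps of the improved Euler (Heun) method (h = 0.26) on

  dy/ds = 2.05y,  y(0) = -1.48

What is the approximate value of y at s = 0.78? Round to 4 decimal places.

-6.9557

Heun: k1 = f(s_n, y_n); k2 = f(s_n + h, y_n + h·k1); y_{n+1} = y_n + (h/2)·(k1 + k2).
s=0.000000, y=-1.480000:
  k1 = f(0.000000, -1.480000) = -3.034000
  k2 = f(0.260000, -2.268840) = -4.651122
  y ← -1.480000 + (0.26/2)·(-3.034000 + (-4.651122)) = -2.479066
s=0.260000, y=-2.479066:
  k1 = f(0.260000, -2.479066) = -5.082085
  k2 = f(0.520000, -3.800408) = -7.790836
  y ← -2.479066 + (0.26/2)·(-5.082085 + (-7.790836)) = -4.152546
s=0.520000, y=-4.152546:
  k1 = f(0.520000, -4.152546) = -8.512719
  k2 = f(0.780000, -6.365852) = -13.049998
  y ← -4.152546 + (0.26/2)·(-8.512719 + (-13.049998)) = -6.955699
y(0.78) ≈ -6.9557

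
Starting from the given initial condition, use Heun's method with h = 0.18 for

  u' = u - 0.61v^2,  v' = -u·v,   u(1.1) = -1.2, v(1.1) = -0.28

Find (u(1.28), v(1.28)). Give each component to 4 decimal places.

-1.4469, -0.3539

Heun on (u,v): k1 = f(t_n, state_n); k2 = f(t_n + h, state_n + h·k1); state_{n+1} = state_n + (h/2)·(k1 + k2).
1.100000: (-1.200000, -0.280000)
  k1 = (-1.247824, -0.336000)
  predictor → (-1.424608, -0.340480)
  k2 = (-1.495324, -0.485051)
  → (-1.446883, -0.353895)
(u(1.28), v(1.28)) ≈ (-1.4469, -0.3539)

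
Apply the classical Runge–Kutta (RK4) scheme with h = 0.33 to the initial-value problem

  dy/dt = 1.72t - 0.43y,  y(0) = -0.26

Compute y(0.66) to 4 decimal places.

0.1458

RK4: k1 = f(t_n, y_n); k2 = f(t_n + h/2, y_n + (h/2)·k1); k3 = f(t_n + h/2, y_n + (h/2)·k2); k4 = f(t_n + h, y_n + h·k3); y_{n+1} = y_n + (h/6)·(k1 + 2k2 + 2k3 + k4).
t=0.000000, y=-0.260000:
  k1 = f(0.000000, -0.260000) = 0.111800
  k2 = f(0.165000, -0.241553) = 0.387668
  k3 = f(0.165000, -0.196035) = 0.368095
  k4 = f(0.330000, -0.138529) = 0.627167
  y ← -0.260000 + (0.33/6)·(k1 + 2k2 + 2k3 + k4) = -0.136223
t=0.330000, y=-0.136223:
  k1 = f(0.330000, -0.136223) = 0.626176
  k2 = f(0.495000, -0.032904) = 0.865549
  k3 = f(0.495000, 0.006593) = 0.848565
  k4 = f(0.660000, 0.143804) = 1.073364
  y ← -0.136223 + (0.33/6)·(k1 + 2k2 + 2k3 + k4) = 0.145804
y(0.66) ≈ 0.1458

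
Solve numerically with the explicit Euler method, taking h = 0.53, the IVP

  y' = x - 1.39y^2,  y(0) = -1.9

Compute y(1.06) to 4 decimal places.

Euler: y_{n+1} = y_n + h·f(x_n, y_n).
x=0.000000, y=-1.900000: f=-5.017900 → y ← -1.900000 + 0.53·(-5.017900) = -4.559487
x=0.530000, y=-4.559487: f=-28.366601 → y ← -4.559487 + 0.53·(-28.366601) = -19.593786
y(1.06) ≈ -19.5938

-19.5938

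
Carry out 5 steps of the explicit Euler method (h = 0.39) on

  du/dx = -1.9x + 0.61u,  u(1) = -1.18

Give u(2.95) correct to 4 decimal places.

-13.0327

Euler: u_{n+1} = u_n + h·f(x_n, u_n).
x=1.000000, u=-1.180000: f=-2.619800 → u ← -1.180000 + 0.39·(-2.619800) = -2.201722
x=1.390000, u=-2.201722: f=-3.984050 → u ← -2.201722 + 0.39·(-3.984050) = -3.755502
x=1.780000, u=-3.755502: f=-5.672856 → u ← -3.755502 + 0.39·(-5.672856) = -5.967916
x=2.170000, u=-5.967916: f=-7.763428 → u ← -5.967916 + 0.39·(-7.763428) = -8.995653
x=2.560000, u=-8.995653: f=-10.351348 → u ← -8.995653 + 0.39·(-10.351348) = -13.032678
u(2.95) ≈ -13.0327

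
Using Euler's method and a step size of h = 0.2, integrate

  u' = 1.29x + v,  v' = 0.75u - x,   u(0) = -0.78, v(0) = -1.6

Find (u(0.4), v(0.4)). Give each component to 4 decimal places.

Euler on (u,v): u_{n+1} = u_n + h·u', v_{n+1} = v_n + h·v'.
0.000000: (-0.780000, -1.600000); f=(-1.600000, -0.585000) → (-1.100000, -1.717000)
0.200000: (-1.100000, -1.717000); f=(-1.459000, -1.025000) → (-1.391800, -1.922000)
(u(0.4), v(0.4)) ≈ (-1.3918, -1.9220)

-1.3918, -1.9220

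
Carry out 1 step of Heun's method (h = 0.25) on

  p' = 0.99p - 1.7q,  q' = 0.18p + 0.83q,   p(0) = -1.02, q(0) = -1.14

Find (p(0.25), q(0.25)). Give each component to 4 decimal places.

Heun on (p,q): k1 = f(t_n, state_n); k2 = f(t_n + h, state_n + h·k1); state_{n+1} = state_n + (h/2)·(k1 + k2).
0.000000: (-1.020000, -1.140000)
  k1 = (0.928200, -1.129800)
  predictor → (-0.787950, -1.422450)
  k2 = (1.638095, -1.322464)
  → (-0.699213, -1.446533)
(p(0.25), q(0.25)) ≈ (-0.6992, -1.4465)

-0.6992, -1.4465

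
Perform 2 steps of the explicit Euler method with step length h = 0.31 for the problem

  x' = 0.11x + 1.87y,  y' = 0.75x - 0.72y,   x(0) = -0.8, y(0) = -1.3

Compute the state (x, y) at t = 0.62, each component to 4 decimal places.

Euler on (x,y): x_{n+1} = x_n + h·x', y_{n+1} = y_n + h·y'.
0.000000: (-0.800000, -1.300000); f=(-2.519000, 0.336000) → (-1.580890, -1.195840)
0.310000: (-1.580890, -1.195840); f=(-2.410119, -0.324663) → (-2.328027, -1.296485)
(x(0.62), y(0.62)) ≈ (-2.3280, -1.2965)

-2.3280, -1.2965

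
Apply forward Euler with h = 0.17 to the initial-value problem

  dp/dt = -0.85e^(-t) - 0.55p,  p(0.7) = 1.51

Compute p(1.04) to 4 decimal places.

1.1152

Euler: p_{n+1} = p_n + h·f(t_n, p_n).
t=0.700000, p=1.510000: f=-1.252598 → p ← 1.510000 + 0.17·(-1.252598) = 1.297058
t=0.870000, p=1.297058: f=-1.069491 → p ← 1.297058 + 0.17·(-1.069491) = 1.115245
p(1.04) ≈ 1.1152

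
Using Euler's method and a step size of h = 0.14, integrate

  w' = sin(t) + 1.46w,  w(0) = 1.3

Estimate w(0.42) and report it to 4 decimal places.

Euler: w_{n+1} = w_n + h·f(t_n, w_n).
t=0.000000, w=1.300000: f=1.898000 → w ← 1.300000 + 0.14·1.898000 = 1.565720
t=0.140000, w=1.565720: f=2.425494 → w ← 1.565720 + 0.14·2.425494 = 1.905289
t=0.280000, w=1.905289: f=3.058078 → w ← 1.905289 + 0.14·3.058078 = 2.333420
w(0.42) ≈ 2.3334

2.3334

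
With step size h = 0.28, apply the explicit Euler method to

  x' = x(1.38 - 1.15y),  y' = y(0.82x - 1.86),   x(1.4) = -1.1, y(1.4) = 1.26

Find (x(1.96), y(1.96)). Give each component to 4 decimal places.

-1.3964, 0.0661

Euler on (x,y): x_{n+1} = x_n + h·x', y_{n+1} = y_n + h·y'.
1.400000: (-1.100000, 1.260000); f=(0.075900, -3.480120) → (-1.078748, 0.285566)
1.680000: (-1.078748, 0.285566); f=(-1.134410, -0.783758) → (-1.396383, 0.066114)
(x(1.96), y(1.96)) ≈ (-1.3964, 0.0661)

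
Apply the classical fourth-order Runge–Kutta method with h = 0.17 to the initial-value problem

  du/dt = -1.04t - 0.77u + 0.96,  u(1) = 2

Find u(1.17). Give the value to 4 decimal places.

RK4: k1 = f(t_n, u_n); k2 = f(t_n + h/2, u_n + (h/2)·k1); k3 = f(t_n + h/2, u_n + (h/2)·k2); k4 = f(t_n + h, u_n + h·k3); u_{n+1} = u_n + (h/6)·(k1 + 2k2 + 2k3 + k4).
t=1.000000, u=2.000000:
  k1 = f(1.000000, 2.000000) = -1.620000
  k2 = f(1.085000, 1.862300) = -1.602371
  k3 = f(1.085000, 1.863798) = -1.603525
  k4 = f(1.170000, 1.727401) = -1.586899
  u ← 2.000000 + (0.17/6)·(k1 + 2k2 + 2k3 + k4) = 1.727470
u(1.17) ≈ 1.7275

1.7275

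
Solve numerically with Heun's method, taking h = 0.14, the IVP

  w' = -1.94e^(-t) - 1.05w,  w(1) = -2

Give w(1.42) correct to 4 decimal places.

-1.4829

Heun: k1 = f(t_n, w_n); k2 = f(t_n + h, w_n + h·k1); w_{n+1} = w_n + (h/2)·(k1 + k2).
t=1.000000, w=-2.000000:
  k1 = f(1.000000, -2.000000) = 1.386314
  k2 = f(1.140000, -1.805916) = 1.275763
  w ← -2.000000 + (0.14/2)·(1.386314 + 1.275763) = -1.813655
t=1.140000, w=-1.813655:
  k1 = f(1.140000, -1.813655) = 1.283888
  k2 = f(1.280000, -1.633910) = 1.176213
  w ← -1.813655 + (0.14/2)·(1.283888 + 1.176213) = -1.641447
t=1.280000, w=-1.641447:
  k1 = f(1.280000, -1.641447) = 1.184128
  k2 = f(1.420000, -1.475670) = 1.080528
  w ← -1.641447 + (0.14/2)·(1.184128 + 1.080528) = -1.482922
w(1.42) ≈ -1.4829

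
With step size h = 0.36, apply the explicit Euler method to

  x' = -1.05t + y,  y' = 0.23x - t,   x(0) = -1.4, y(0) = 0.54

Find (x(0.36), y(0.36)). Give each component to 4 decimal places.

-1.2056, 0.4241

Euler on (x,y): x_{n+1} = x_n + h·x', y_{n+1} = y_n + h·y'.
0.000000: (-1.400000, 0.540000); f=(0.540000, -0.322000) → (-1.205600, 0.424080)
(x(0.36), y(0.36)) ≈ (-1.2056, 0.4241)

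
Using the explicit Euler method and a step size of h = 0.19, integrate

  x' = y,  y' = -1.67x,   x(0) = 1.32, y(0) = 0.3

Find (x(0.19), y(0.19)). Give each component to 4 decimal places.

Euler on (x,y): x_{n+1} = x_n + h·x', y_{n+1} = y_n + h·y'.
0.000000: (1.320000, 0.300000); f=(0.300000, -2.204400) → (1.377000, -0.118836)
(x(0.19), y(0.19)) ≈ (1.3770, -0.1188)

1.3770, -0.1188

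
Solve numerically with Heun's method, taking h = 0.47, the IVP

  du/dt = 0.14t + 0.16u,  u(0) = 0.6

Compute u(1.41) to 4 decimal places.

Heun: k1 = f(t_n, u_n); k2 = f(t_n + h, u_n + h·k1); u_{n+1} = u_n + (h/2)·(k1 + k2).
t=0.000000, u=0.600000:
  k1 = f(0.000000, 0.600000) = 0.096000
  k2 = f(0.470000, 0.645120) = 0.169019
  u ← 0.600000 + (0.47/2)·(0.096000 + 0.169019) = 0.662280
t=0.470000, u=0.662280:
  k1 = f(0.470000, 0.662280) = 0.171765
  k2 = f(0.940000, 0.743009) = 0.250481
  u ← 0.662280 + (0.47/2)·(0.171765 + 0.250481) = 0.761507
t=0.940000, u=0.761507:
  k1 = f(0.940000, 0.761507) = 0.253441
  k2 = f(1.410000, 0.880625) = 0.338300
  u ← 0.761507 + (0.47/2)·(0.253441 + 0.338300) = 0.900567
u(1.41) ≈ 0.9006

0.9006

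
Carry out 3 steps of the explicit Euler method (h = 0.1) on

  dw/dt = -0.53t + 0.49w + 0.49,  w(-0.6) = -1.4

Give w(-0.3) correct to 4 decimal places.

-1.3777

Euler: w_{n+1} = w_n + h·f(t_n, w_n).
t=-0.600000, w=-1.400000: f=0.122000 → w ← -1.400000 + 0.1·0.122000 = -1.387800
t=-0.500000, w=-1.387800: f=0.074978 → w ← -1.387800 + 0.1·0.074978 = -1.380302
t=-0.400000, w=-1.380302: f=0.025652 → w ← -1.380302 + 0.1·0.025652 = -1.377737
w(-0.3) ≈ -1.3777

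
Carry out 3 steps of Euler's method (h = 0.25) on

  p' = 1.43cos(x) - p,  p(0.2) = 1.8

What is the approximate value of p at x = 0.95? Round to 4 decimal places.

1.4713

Euler: p_{n+1} = p_n + h·f(x_n, p_n).
x=0.200000, p=1.800000: f=-0.398505 → p ← 1.800000 + 0.25·(-0.398505) = 1.700374
x=0.450000, p=1.700374: f=-0.412734 → p ← 1.700374 + 0.25·(-0.412734) = 1.597190
x=0.700000, p=1.597190: f=-0.503466 → p ← 1.597190 + 0.25·(-0.503466) = 1.471324
p(0.95) ≈ 1.4713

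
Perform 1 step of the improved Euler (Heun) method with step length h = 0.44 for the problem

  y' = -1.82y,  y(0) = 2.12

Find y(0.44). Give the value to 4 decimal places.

1.1021

Heun: k1 = f(x_n, y_n); k2 = f(x_n + h, y_n + h·k1); y_{n+1} = y_n + (h/2)·(k1 + k2).
x=0.000000, y=2.120000:
  k1 = f(0.000000, 2.120000) = -3.858400
  k2 = f(0.440000, 0.422304) = -0.768593
  y ← 2.120000 + (0.44/2)·(-3.858400 + (-0.768593)) = 1.102061
y(0.44) ≈ 1.1021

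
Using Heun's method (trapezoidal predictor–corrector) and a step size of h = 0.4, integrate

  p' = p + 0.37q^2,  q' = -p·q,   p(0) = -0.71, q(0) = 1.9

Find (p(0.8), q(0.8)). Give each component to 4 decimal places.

0.7521, 2.2361

Heun on (p,q): k1 = f(t_n, state_n); k2 = f(t_n + h, state_n + h·k1); state_{n+1} = state_n + (h/2)·(k1 + k2).
0.000000: (-0.710000, 1.900000)
  k1 = (0.625700, 1.349000)
  predictor → (-0.459720, 2.439600)
  k2 = (1.742390, 1.121533)
  → (-0.236382, 2.394107)
0.400000: (-0.236382, 2.394107)
  k1 = (1.884364, 0.565924)
  predictor → (0.517364, 2.620476)
  k2 = (3.058115, -1.355739)
  → (0.752114, 2.236144)
(p(0.8), q(0.8)) ≈ (0.7521, 2.2361)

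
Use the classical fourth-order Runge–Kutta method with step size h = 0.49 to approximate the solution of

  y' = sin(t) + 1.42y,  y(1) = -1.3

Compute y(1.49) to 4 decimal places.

-1.9487

RK4: k1 = f(t_n, y_n); k2 = f(t_n + h/2, y_n + (h/2)·k1); k3 = f(t_n + h/2, y_n + (h/2)·k2); k4 = f(t_n + h, y_n + h·k3); y_{n+1} = y_n + (h/6)·(k1 + 2k2 + 2k3 + k4).
t=1.000000, y=-1.300000:
  k1 = f(1.000000, -1.300000) = -1.004529
  k2 = f(1.245000, -1.546110) = -1.248079
  k3 = f(1.245000, -1.605779) = -1.332811
  k4 = f(1.490000, -1.953077) = -1.776632
  y ← -1.300000 + (0.49/6)·(k1 + 2k2 + 2k3 + k4) = -1.948674
y(1.49) ≈ -1.9487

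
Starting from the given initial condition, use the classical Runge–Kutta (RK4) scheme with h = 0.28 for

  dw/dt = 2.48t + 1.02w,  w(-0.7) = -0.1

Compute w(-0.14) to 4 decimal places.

-1.0134

RK4: k1 = f(t_n, w_n); k2 = f(t_n + h/2, w_n + (h/2)·k1); k3 = f(t_n + h/2, w_n + (h/2)·k2); k4 = f(t_n + h, w_n + h·k3); w_{n+1} = w_n + (h/6)·(k1 + 2k2 + 2k3 + k4).
t=-0.700000, w=-0.100000:
  k1 = f(-0.700000, -0.100000) = -1.838000
  k2 = f(-0.560000, -0.357320) = -1.753266
  k3 = f(-0.560000, -0.345457) = -1.741166
  k4 = f(-0.420000, -0.587527) = -1.640877
  w ← -0.100000 + (0.28/6)·(k1 + 2k2 + 2k3 + k4) = -0.588495
t=-0.420000, w=-0.588495:
  k1 = f(-0.420000, -0.588495) = -1.641865
  k2 = f(-0.280000, -0.818356) = -1.529123
  k3 = f(-0.280000, -0.802572) = -1.513023
  k4 = f(-0.140000, -1.012141) = -1.379584
  w ← -0.588495 + (0.28/6)·(k1 + 2k2 + 2k3 + k4) = -1.013429
w(-0.14) ≈ -1.0134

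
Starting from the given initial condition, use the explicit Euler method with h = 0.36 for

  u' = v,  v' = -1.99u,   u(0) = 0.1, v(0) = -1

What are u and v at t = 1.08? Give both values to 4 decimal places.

Euler on (u,v): u_{n+1} = u_n + h·u', v_{n+1} = v_n + h·v'.
0.000000: (0.100000, -1.000000); f=(-1.000000, -0.199000) → (-0.260000, -1.071640)
0.360000: (-0.260000, -1.071640); f=(-1.071640, 0.517400) → (-0.645790, -0.885376)
0.720000: (-0.645790, -0.885376); f=(-0.885376, 1.285123) → (-0.964526, -0.422732)
(u(1.08), v(1.08)) ≈ (-0.9645, -0.4227)

-0.9645, -0.4227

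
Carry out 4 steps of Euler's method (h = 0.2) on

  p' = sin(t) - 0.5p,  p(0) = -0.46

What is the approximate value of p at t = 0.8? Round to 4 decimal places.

-0.0866

Euler: p_{n+1} = p_n + h·f(t_n, p_n).
t=0.000000, p=-0.460000: f=0.230000 → p ← -0.460000 + 0.2·0.230000 = -0.414000
t=0.200000, p=-0.414000: f=0.405669 → p ← -0.414000 + 0.2·0.405669 = -0.332866
t=0.400000, p=-0.332866: f=0.555851 → p ← -0.332866 + 0.2·0.555851 = -0.221696
t=0.600000, p=-0.221696: f=0.675490 → p ← -0.221696 + 0.2·0.675490 = -0.086598
p(0.8) ≈ -0.0866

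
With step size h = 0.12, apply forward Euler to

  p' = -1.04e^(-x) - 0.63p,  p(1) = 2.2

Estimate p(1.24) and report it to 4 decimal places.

Euler: p_{n+1} = p_n + h·f(x_n, p_n).
x=1.000000, p=2.200000: f=-1.768595 → p ← 2.200000 + 0.12·(-1.768595) = 1.987769
x=1.120000, p=1.987769: f=-1.591625 → p ← 1.987769 + 0.12·(-1.591625) = 1.796774
p(1.24) ≈ 1.7968

1.7968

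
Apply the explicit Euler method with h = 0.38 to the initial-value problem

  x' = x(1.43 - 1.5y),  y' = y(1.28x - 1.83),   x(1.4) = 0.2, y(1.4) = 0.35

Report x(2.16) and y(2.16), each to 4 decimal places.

0.3933, 0.0612

Euler on (x,y): x_{n+1} = x_n + h·x', y_{n+1} = y_n + h·y'.
1.400000: (0.200000, 0.350000); f=(0.181000, -0.550900) → (0.268780, 0.140658)
1.780000: (0.268780, 0.140658); f=(0.327646, -0.209012) → (0.393286, 0.061233)
(x(2.16), y(2.16)) ≈ (0.3933, 0.0612)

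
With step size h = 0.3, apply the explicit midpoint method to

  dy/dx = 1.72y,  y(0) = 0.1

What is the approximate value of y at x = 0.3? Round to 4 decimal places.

Midpoint: k1 = f(x_n, y_n); k2 = f(x_n + h/2, y_n + (h/2)·k1); y_{n+1} = y_n + h·k2.
x=0.000000, y=0.100000:
  k1 = f(0.000000, 0.100000) = 0.172000
  k2 = f(0.150000, 0.125800) = 0.216376
  y ← 0.100000 + 0.3·0.216376 = 0.164913
y(0.3) ≈ 0.1649

0.1649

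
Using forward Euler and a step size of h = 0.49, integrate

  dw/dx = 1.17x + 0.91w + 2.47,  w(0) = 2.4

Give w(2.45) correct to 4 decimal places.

33.9720

Euler: w_{n+1} = w_n + h·f(x_n, w_n).
x=0.000000, w=2.400000: f=4.654000 → w ← 2.400000 + 0.49·4.654000 = 4.680460
x=0.490000, w=4.680460: f=7.302519 → w ← 4.680460 + 0.49·7.302519 = 8.258694
x=0.980000, w=8.258694: f=11.132012 → w ← 8.258694 + 0.49·11.132012 = 13.713380
x=1.470000, w=13.713380: f=16.669076 → w ← 13.713380 + 0.49·16.669076 = 21.881227
x=1.960000, w=21.881227: f=24.675116 → w ← 21.881227 + 0.49·24.675116 = 33.972034
w(2.45) ≈ 33.9720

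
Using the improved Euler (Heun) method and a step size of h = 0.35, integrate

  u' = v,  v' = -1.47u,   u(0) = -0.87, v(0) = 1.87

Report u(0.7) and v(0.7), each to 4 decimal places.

0.6274, 2.0263

Heun on (u,v): k1 = f(t_n, state_n); k2 = f(t_n + h, state_n + h·k1); state_{n+1} = state_n + (h/2)·(k1 + k2).
0.000000: (-0.870000, 1.870000)
  k1 = (1.870000, 1.278900)
  predictor → (-0.215500, 2.317615)
  k2 = (2.317615, 0.316785)
  → (-0.137167, 2.149245)
0.350000: (-0.137167, 2.149245)
  k1 = (2.149245, 0.201636)
  predictor → (0.615068, 2.219817)
  k2 = (2.219817, -0.904150)
  → (0.627419, 2.026305)
(u(0.7), v(0.7)) ≈ (0.6274, 2.0263)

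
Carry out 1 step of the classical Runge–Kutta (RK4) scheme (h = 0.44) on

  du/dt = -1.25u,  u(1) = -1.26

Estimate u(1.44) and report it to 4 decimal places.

RK4: k1 = f(t_n, u_n); k2 = f(t_n + h/2, u_n + (h/2)·k1); k3 = f(t_n + h/2, u_n + (h/2)·k2); k4 = f(t_n + h, u_n + h·k3); u_{n+1} = u_n + (h/6)·(k1 + 2k2 + 2k3 + k4).
t=1.000000, u=-1.260000:
  k1 = f(1.000000, -1.260000) = 1.575000
  k2 = f(1.220000, -0.913500) = 1.141875
  k3 = f(1.220000, -1.008787) = 1.260984
  k4 = f(1.440000, -0.705167) = 0.881459
  u ← -1.260000 + (0.44/6)·(k1 + 2k2 + 2k3 + k4) = -0.727440
u(1.44) ≈ -0.7274

-0.7274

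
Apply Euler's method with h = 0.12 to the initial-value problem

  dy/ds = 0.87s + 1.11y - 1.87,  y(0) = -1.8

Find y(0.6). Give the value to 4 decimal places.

Euler: y_{n+1} = y_n + h·f(s_n, y_n).
s=0.000000, y=-1.800000: f=-3.868000 → y ← -1.800000 + 0.12·(-3.868000) = -2.264160
s=0.120000, y=-2.264160: f=-4.278818 → y ← -2.264160 + 0.12·(-4.278818) = -2.777618
s=0.240000, y=-2.777618: f=-4.744356 → y ← -2.777618 + 0.12·(-4.744356) = -3.346941
s=0.360000, y=-3.346941: f=-5.271904 → y ← -3.346941 + 0.12·(-5.271904) = -3.979569
s=0.480000, y=-3.979569: f=-5.869722 → y ← -3.979569 + 0.12·(-5.869722) = -4.683936
y(0.6) ≈ -4.6839

-4.6839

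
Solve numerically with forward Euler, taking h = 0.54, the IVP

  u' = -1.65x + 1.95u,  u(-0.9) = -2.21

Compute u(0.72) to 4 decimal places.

Euler: u_{n+1} = u_n + h·f(x_n, u_n).
x=-0.900000, u=-2.210000: f=-2.824500 → u ← -2.210000 + 0.54·(-2.824500) = -3.735230
x=-0.360000, u=-3.735230: f=-6.689698 → u ← -3.735230 + 0.54·(-6.689698) = -7.347667
x=0.180000, u=-7.347667: f=-14.624951 → u ← -7.347667 + 0.54·(-14.624951) = -15.245141
u(0.72) ≈ -15.2451

-15.2451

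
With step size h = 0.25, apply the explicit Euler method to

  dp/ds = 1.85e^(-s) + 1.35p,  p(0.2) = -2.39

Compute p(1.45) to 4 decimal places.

Euler: p_{n+1} = p_n + h·f(s_n, p_n).
s=0.200000, p=-2.390000: f=-1.711848 → p ← -2.390000 + 0.25·(-1.711848) = -2.817962
s=0.450000, p=-2.817962: f=-2.624637 → p ← -2.817962 + 0.25·(-2.624637) = -3.474121
s=0.700000, p=-3.474121: f=-3.771381 → p ← -3.474121 + 0.25·(-3.771381) = -4.416966
s=0.950000, p=-4.416966: f=-5.247434 → p ← -4.416966 + 0.25·(-5.247434) = -5.728825
s=1.200000, p=-5.728825: f=-7.176704 → p ← -5.728825 + 0.25·(-7.176704) = -7.523001
p(1.45) ≈ -7.5230

-7.5230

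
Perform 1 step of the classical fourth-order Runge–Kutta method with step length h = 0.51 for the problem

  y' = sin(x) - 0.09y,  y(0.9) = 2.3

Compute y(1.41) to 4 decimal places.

2.6483

RK4: k1 = f(x_n, y_n); k2 = f(x_n + h/2, y_n + (h/2)·k1); k3 = f(x_n + h/2, y_n + (h/2)·k2); k4 = f(x_n + h, y_n + h·k3); y_{n+1} = y_n + (h/6)·(k1 + 2k2 + 2k3 + k4).
x=0.900000, y=2.300000:
  k1 = f(0.900000, 2.300000) = 0.576327
  k2 = f(1.155000, 2.446963) = 0.694568
  k3 = f(1.155000, 2.477115) = 0.691855
  k4 = f(1.410000, 2.652846) = 0.748344
  y ← 2.300000 + (0.51/6)·(k1 + 2k2 + 2k3 + k4) = 2.648289
y(1.41) ≈ 2.6483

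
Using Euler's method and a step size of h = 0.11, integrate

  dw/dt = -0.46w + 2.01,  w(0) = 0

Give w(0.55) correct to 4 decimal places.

Euler: w_{n+1} = w_n + h·f(t_n, w_n).
t=0.000000, w=0.000000: f=2.010000 → w ← 0.000000 + 0.11·2.010000 = 0.221100
t=0.110000, w=0.221100: f=1.908294 → w ← 0.221100 + 0.11·1.908294 = 0.431012
t=0.220000, w=0.431012: f=1.811734 → w ← 0.431012 + 0.11·1.811734 = 0.630303
t=0.330000, w=0.630303: f=1.720061 → w ← 0.630303 + 0.11·1.720061 = 0.819510
t=0.440000, w=0.819510: f=1.633026 → w ← 0.819510 + 0.11·1.633026 = 0.999143
w(0.55) ≈ 0.9991

0.9991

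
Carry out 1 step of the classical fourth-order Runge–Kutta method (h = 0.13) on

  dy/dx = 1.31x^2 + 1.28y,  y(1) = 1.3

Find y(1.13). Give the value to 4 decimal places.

1.7451

RK4: k1 = f(x_n, y_n); k2 = f(x_n + h/2, y_n + (h/2)·k1); k3 = f(x_n + h/2, y_n + (h/2)·k2); k4 = f(x_n + h, y_n + h·k3); y_{n+1} = y_n + (h/6)·(k1 + 2k2 + 2k3 + k4).
x=1.000000, y=1.300000:
  k1 = f(1.000000, 1.300000) = 2.974000
  k2 = f(1.065000, 1.493310) = 3.397272
  k3 = f(1.065000, 1.520823) = 3.432488
  k4 = f(1.130000, 1.746223) = 3.907905
  y ← 1.300000 + (0.13/6)·(k1 + 2k2 + 2k3 + k4) = 1.745064
y(1.13) ≈ 1.7451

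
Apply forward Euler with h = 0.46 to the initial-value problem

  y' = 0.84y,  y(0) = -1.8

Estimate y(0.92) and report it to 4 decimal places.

Euler: y_{n+1} = y_n + h·f(x_n, y_n).
x=0.000000, y=-1.800000: f=-1.512000 → y ← -1.800000 + 0.46·(-1.512000) = -2.495520
x=0.460000, y=-2.495520: f=-2.096237 → y ← -2.495520 + 0.46·(-2.096237) = -3.459789
y(0.92) ≈ -3.4598

-3.4598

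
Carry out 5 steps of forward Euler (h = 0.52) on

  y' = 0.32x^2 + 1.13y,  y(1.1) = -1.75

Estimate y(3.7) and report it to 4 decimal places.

-9.1508

Euler: y_{n+1} = y_n + h·f(x_n, y_n).
x=1.100000, y=-1.750000: f=-1.590300 → y ← -1.750000 + 0.52·(-1.590300) = -2.576956
x=1.620000, y=-2.576956: f=-2.072152 → y ← -2.576956 + 0.52·(-2.072152) = -3.654475
x=2.140000, y=-3.654475: f=-2.664085 → y ← -3.654475 + 0.52·(-2.664085) = -5.039799
x=2.660000, y=-5.039799: f=-3.430781 → y ← -5.039799 + 0.52·(-3.430781) = -6.823806
x=3.180000, y=-6.823806: f=-4.474932 → y ← -6.823806 + 0.52·(-4.474932) = -9.150770
y(3.7) ≈ -9.1508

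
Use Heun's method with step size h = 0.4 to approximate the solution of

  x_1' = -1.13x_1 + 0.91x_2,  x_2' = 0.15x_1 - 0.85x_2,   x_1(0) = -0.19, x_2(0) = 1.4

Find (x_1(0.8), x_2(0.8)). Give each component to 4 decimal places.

Heun on (x_1,x_2): k1 = f(x_n, state_n); k2 = f(x_n + h, state_n + h·k1); state_{n+1} = state_n + (h/2)·(k1 + k2).
0.000000: (-0.190000, 1.400000)
  k1 = (1.488700, -1.218500)
  predictor → (0.405480, 0.912600)
  k2 = (0.372274, -0.714888)
  → (0.182195, 1.013322)
0.400000: (0.182195, 1.013322)
  k1 = (0.716243, -0.833995)
  predictor → (0.468692, 0.679724)
  k2 = (0.088927, -0.507462)
  → (0.343229, 0.745031)
(x_1(0.8), x_2(0.8)) ≈ (0.3432, 0.7450)

0.3432, 0.7450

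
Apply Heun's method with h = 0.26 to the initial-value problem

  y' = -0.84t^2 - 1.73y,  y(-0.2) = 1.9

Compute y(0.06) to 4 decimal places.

1.2348

Heun: k1 = f(t_n, y_n); k2 = f(t_n + h, y_n + h·k1); y_{n+1} = y_n + (h/2)·(k1 + k2).
t=-0.200000, y=1.900000:
  k1 = f(-0.200000, 1.900000) = -3.320600
  k2 = f(0.060000, 1.036644) = -1.796418
  y ← 1.900000 + (0.26/2)·(-3.320600 + (-1.796418)) = 1.234788
y(0.06) ≈ 1.2348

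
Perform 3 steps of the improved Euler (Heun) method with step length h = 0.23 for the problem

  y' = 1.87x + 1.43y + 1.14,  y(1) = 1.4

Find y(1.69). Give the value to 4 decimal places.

7.7683

Heun: k1 = f(x_n, y_n); k2 = f(x_n + h, y_n + h·k1); y_{n+1} = y_n + (h/2)·(k1 + k2).
x=1.000000, y=1.400000:
  k1 = f(1.000000, 1.400000) = 5.012000
  k2 = f(1.230000, 2.552760) = 7.090547
  y ← 1.400000 + (0.23/2)·(5.012000 + 7.090547) = 2.791793
x=1.230000, y=2.791793:
  k1 = f(1.230000, 2.791793) = 7.432364
  k2 = f(1.460000, 4.501237) = 10.306968
  y ← 2.791793 + (0.23/2)·(7.432364 + 10.306968) = 4.831816
x=1.460000, y=4.831816:
  k1 = f(1.460000, 4.831816) = 10.779697
  k2 = f(1.690000, 7.311146) = 14.755239
  y ← 4.831816 + (0.23/2)·(10.779697 + 14.755239) = 7.768334
y(1.69) ≈ 7.7683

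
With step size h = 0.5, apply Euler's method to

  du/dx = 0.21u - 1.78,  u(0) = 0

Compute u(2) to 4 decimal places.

-4.1610

Euler: u_{n+1} = u_n + h·f(x_n, u_n).
x=0.000000, u=0.000000: f=-1.780000 → u ← 0.000000 + 0.5·(-1.780000) = -0.890000
x=0.500000, u=-0.890000: f=-1.966900 → u ← -0.890000 + 0.5·(-1.966900) = -1.873450
x=1.000000, u=-1.873450: f=-2.173424 → u ← -1.873450 + 0.5·(-2.173424) = -2.960162
x=1.500000, u=-2.960162: f=-2.401634 → u ← -2.960162 + 0.5·(-2.401634) = -4.160979
u(2) ≈ -4.1610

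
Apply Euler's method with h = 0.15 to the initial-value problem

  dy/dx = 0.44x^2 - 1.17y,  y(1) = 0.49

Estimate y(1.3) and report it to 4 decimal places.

0.4748

Euler: y_{n+1} = y_n + h·f(x_n, y_n).
x=1.000000, y=0.490000: f=-0.133300 → y ← 0.490000 + 0.15·(-0.133300) = 0.470005
x=1.150000, y=0.470005: f=0.031994 → y ← 0.470005 + 0.15·0.031994 = 0.474804
y(1.3) ≈ 0.4748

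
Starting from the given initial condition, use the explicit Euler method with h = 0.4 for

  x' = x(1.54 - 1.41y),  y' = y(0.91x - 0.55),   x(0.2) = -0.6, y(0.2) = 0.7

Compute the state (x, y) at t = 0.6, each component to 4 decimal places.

-0.7327, 0.3931

Euler on (x,y): x_{n+1} = x_n + h·x', y_{n+1} = y_n + h·y'.
0.200000: (-0.600000, 0.700000); f=(-0.331800, -0.767200) → (-0.732720, 0.393120)
(x(0.6), y(0.6)) ≈ (-0.7327, 0.3931)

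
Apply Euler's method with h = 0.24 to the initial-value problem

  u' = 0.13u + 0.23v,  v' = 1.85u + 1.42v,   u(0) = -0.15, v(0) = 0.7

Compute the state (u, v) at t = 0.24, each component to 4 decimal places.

-0.1160, 0.8720

Euler on (u,v): u_{n+1} = u_n + h·u', v_{n+1} = v_n + h·v'.
0.000000: (-0.150000, 0.700000); f=(0.141500, 0.716500) → (-0.116040, 0.871960)
(u(0.24), v(0.24)) ≈ (-0.1160, 0.8720)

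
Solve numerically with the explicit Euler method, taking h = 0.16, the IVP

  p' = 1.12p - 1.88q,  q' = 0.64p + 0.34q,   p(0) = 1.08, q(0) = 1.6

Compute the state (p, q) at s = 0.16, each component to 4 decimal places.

0.7923, 1.7976

Euler on (p,q): p_{n+1} = p_n + h·p', q_{n+1} = q_n + h·q'.
0.000000: (1.080000, 1.600000); f=(-1.798400, 1.235200) → (0.792256, 1.797632)
(p(0.16), q(0.16)) ≈ (0.7923, 1.7976)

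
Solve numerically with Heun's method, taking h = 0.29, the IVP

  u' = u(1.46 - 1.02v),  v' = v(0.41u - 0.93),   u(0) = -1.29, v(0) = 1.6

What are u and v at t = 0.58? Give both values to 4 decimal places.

-1.6038, 0.7033

Heun on (u,v): k1 = f(t_n, state_n); k2 = f(t_n + h, state_n + h·k1); state_{n+1} = state_n + (h/2)·(k1 + k2).
0.000000: (-1.290000, 1.600000)
  k1 = (0.221880, -2.334240)
  predictor → (-1.225655, 0.923070)
  k2 = (-0.635463, -1.322315)
  → (-1.349970, 1.069799)
0.290000: (-1.349970, 1.069799)
  k1 = (-0.497875, -1.587034)
  predictor → (-1.494353, 0.609560)
  k2 = (-1.252640, -0.940358)
  → (-1.603794, 0.703328)
(u(0.58), v(0.58)) ≈ (-1.6038, 0.7033)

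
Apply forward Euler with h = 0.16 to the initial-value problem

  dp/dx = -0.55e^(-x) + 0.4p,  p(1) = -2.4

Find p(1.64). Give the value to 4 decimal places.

-3.1912

Euler: p_{n+1} = p_n + h·f(x_n, p_n).
x=1.000000, p=-2.400000: f=-1.162334 → p ← -2.400000 + 0.16·(-1.162334) = -2.585973
x=1.160000, p=-2.585973: f=-1.206807 → p ← -2.585973 + 0.16·(-1.206807) = -2.779062
x=1.320000, p=-2.779062: f=-1.258549 → p ← -2.779062 + 0.16·(-1.258549) = -2.980430
x=1.480000, p=-2.980430: f=-1.317373 → p ← -2.980430 + 0.16·(-1.317373) = -3.191210
p(1.64) ≈ -3.1912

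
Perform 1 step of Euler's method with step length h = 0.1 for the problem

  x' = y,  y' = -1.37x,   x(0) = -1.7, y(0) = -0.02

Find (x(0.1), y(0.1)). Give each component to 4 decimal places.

-1.7020, 0.2129

Euler on (x,y): x_{n+1} = x_n + h·x', y_{n+1} = y_n + h·y'.
0.000000: (-1.700000, -0.020000); f=(-0.020000, 2.329000) → (-1.702000, 0.212900)
(x(0.1), y(0.1)) ≈ (-1.7020, 0.2129)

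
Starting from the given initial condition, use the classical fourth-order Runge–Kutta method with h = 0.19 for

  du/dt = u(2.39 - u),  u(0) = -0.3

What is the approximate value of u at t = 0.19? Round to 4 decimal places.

RK4: k1 = f(t_n, u_n); k2 = f(t_n + h/2, u_n + (h/2)·k1); k3 = f(t_n + h/2, u_n + (h/2)·k2); k4 = f(t_n + h, u_n + h·k3); u_{n+1} = u_n + (h/6)·(k1 + 2k2 + 2k3 + k4).
t=0.000000, u=-0.300000:
  k1 = f(0.000000, -0.300000) = -0.807000
  k2 = f(0.095000, -0.376665) = -1.042106
  k3 = f(0.095000, -0.399000) = -1.112811
  k4 = f(0.190000, -0.511434) = -1.483892
  u ← -0.300000 + (0.19/6)·(k1 + 2k2 + 2k3 + k4) = -0.509023
u(0.19) ≈ -0.5090

-0.5090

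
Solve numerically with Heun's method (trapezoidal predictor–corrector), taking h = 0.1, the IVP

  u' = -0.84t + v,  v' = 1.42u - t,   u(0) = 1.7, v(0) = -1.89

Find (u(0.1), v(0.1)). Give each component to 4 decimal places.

Heun on (u,v): k1 = f(t_n, state_n); k2 = f(t_n + h, state_n + h·k1); state_{n+1} = state_n + (h/2)·(k1 + k2).
0.000000: (1.700000, -1.890000)
  k1 = (-1.890000, 2.414000)
  predictor → (1.511000, -1.648600)
  k2 = (-1.732600, 2.045620)
  → (1.518870, -1.667019)
(u(0.1), v(0.1)) ≈ (1.5189, -1.6670)

1.5189, -1.6670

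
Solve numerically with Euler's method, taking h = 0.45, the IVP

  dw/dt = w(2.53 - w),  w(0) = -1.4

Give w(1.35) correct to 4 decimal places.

-134.0915

Euler: w_{n+1} = w_n + h·f(t_n, w_n).
t=0.000000, w=-1.400000: f=-5.502000 → w ← -1.400000 + 0.45·(-5.502000) = -3.875900
t=0.450000, w=-3.875900: f=-24.828628 → w ← -3.875900 + 0.45·(-24.828628) = -15.048783
t=0.900000, w=-15.048783: f=-264.539275 → w ← -15.048783 + 0.45·(-264.539275) = -134.091456
w(1.35) ≈ -134.0915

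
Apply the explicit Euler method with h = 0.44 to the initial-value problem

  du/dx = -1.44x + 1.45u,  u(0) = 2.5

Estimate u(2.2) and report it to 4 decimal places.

Euler: u_{n+1} = u_n + h·f(x_n, u_n).
x=0.000000, u=2.500000: f=3.625000 → u ← 2.500000 + 0.44·3.625000 = 4.095000
x=0.440000, u=4.095000: f=5.304150 → u ← 4.095000 + 0.44·5.304150 = 6.428826
x=0.880000, u=6.428826: f=8.054598 → u ← 6.428826 + 0.44·8.054598 = 9.972849
x=1.320000, u=9.972849: f=12.559831 → u ← 9.972849 + 0.44·12.559831 = 15.499175
x=1.760000, u=15.499175: f=19.939403 → u ← 15.499175 + 0.44·19.939403 = 24.272512
u(2.2) ≈ 24.2725

24.2725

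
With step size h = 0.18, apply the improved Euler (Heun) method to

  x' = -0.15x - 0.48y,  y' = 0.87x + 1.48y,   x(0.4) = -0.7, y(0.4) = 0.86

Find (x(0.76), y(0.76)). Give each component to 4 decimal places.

-0.8303, 1.1503

Heun on (x,y): k1 = f(t_n, state_n); k2 = f(t_n + h, state_n + h·k1); state_{n+1} = state_n + (h/2)·(k1 + k2).
0.400000: (-0.700000, 0.860000)
  k1 = (-0.307800, 0.663800)
  predictor → (-0.755404, 0.979484)
  k2 = (-0.356842, 0.792435)
  → (-0.759818, 0.991061)
0.580000: (-0.759818, 0.991061)
  k1 = (-0.361737, 0.805729)
  predictor → (-0.824930, 1.136092)
  k2 = (-0.421585, 0.963727)
  → (-0.830317, 1.150312)
(x(0.76), y(0.76)) ≈ (-0.8303, 1.1503)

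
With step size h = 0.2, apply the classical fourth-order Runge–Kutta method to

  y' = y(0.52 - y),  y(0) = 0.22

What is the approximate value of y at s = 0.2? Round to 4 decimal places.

0.2333

RK4: k1 = f(s_n, y_n); k2 = f(s_n + h/2, y_n + (h/2)·k1); k3 = f(s_n + h/2, y_n + (h/2)·k2); k4 = f(s_n + h, y_n + h·k3); y_{n+1} = y_n + (h/6)·(k1 + 2k2 + 2k3 + k4).
s=0.000000, y=0.220000:
  k1 = f(0.000000, 0.220000) = 0.066000
  k2 = f(0.100000, 0.226600) = 0.066484
  k3 = f(0.100000, 0.226648) = 0.066488
  k4 = f(0.200000, 0.233298) = 0.066887
  y ← 0.220000 + (0.2/6)·(k1 + 2k2 + 2k3 + k4) = 0.233294
y(0.2) ≈ 0.2333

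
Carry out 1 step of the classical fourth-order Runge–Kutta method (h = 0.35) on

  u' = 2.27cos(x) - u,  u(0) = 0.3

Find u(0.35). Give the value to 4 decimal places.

RK4: k1 = f(x_n, u_n); k2 = f(x_n + h/2, u_n + (h/2)·k1); k3 = f(x_n + h/2, u_n + (h/2)·k2); k4 = f(x_n + h, u_n + h·k3); u_{n+1} = u_n + (h/6)·(k1 + 2k2 + 2k3 + k4).
x=0.000000, u=0.300000:
  k1 = f(0.000000, 0.300000) = 1.970000
  k2 = f(0.175000, 0.644750) = 1.590579
  k3 = f(0.175000, 0.578351) = 1.656978
  k4 = f(0.350000, 0.879942) = 1.252434
  u ← 0.300000 + (0.35/6)·(k1 + 2k2 + 2k3 + k4) = 0.866857
u(0.35) ≈ 0.8669

0.8669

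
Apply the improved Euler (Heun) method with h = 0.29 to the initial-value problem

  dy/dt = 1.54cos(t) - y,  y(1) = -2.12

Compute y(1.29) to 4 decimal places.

-1.4468

Heun: k1 = f(t_n, y_n); k2 = f(t_n + h, y_n + h·k1); y_{n+1} = y_n + (h/2)·(k1 + k2).
t=1.000000, y=-2.120000:
  k1 = f(1.000000, -2.120000) = 2.952066
  k2 = f(1.290000, -1.263901) = 1.690667
  y ← -2.120000 + (0.29/2)·(2.952066 + 1.690667) = -1.446804
y(1.29) ≈ -1.4468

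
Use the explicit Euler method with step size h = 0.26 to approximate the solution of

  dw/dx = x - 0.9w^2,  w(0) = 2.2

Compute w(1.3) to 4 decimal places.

Euler: w_{n+1} = w_n + h·f(x_n, w_n).
x=0.000000, w=2.200000: f=-4.356000 → w ← 2.200000 + 0.26·(-4.356000) = 1.067440
x=0.260000, w=1.067440: f=-0.765485 → w ← 1.067440 + 0.26·(-0.765485) = 0.868414
x=0.520000, w=0.868414: f=-0.158728 → w ← 0.868414 + 0.26·(-0.158728) = 0.827144
x=0.780000, w=0.827144: f=0.164249 → w ← 0.827144 + 0.26·0.164249 = 0.869849
x=1.040000, w=0.869849: f=0.359026 → w ← 0.869849 + 0.26·0.359026 = 0.963196
w(1.3) ≈ 0.9632

0.9632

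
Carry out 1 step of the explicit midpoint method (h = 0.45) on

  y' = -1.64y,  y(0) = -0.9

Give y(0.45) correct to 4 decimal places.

-0.4809

Midpoint: k1 = f(x_n, y_n); k2 = f(x_n + h/2, y_n + (h/2)·k1); y_{n+1} = y_n + h·k2.
x=0.000000, y=-0.900000:
  k1 = f(0.000000, -0.900000) = 1.476000
  k2 = f(0.225000, -0.567900) = 0.931356
  y ← -0.900000 + 0.45·0.931356 = -0.480890
y(0.45) ≈ -0.4809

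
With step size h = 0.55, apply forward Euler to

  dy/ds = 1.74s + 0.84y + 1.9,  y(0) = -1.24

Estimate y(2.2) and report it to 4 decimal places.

6.6500

Euler: y_{n+1} = y_n + h·f(s_n, y_n).
s=0.000000, y=-1.240000: f=0.858400 → y ← -1.240000 + 0.55·0.858400 = -0.767880
s=0.550000, y=-0.767880: f=2.211981 → y ← -0.767880 + 0.55·2.211981 = 0.448709
s=1.100000, y=0.448709: f=4.190916 → y ← 0.448709 + 0.55·4.190916 = 2.753713
s=1.650000, y=2.753713: f=7.084119 → y ← 2.753713 + 0.55·7.084119 = 6.649979
y(2.2) ≈ 6.6500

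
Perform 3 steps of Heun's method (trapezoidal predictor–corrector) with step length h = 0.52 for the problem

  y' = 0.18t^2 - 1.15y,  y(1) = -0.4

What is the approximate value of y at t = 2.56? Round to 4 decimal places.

0.4878

Heun: k1 = f(t_n, y_n); k2 = f(t_n + h, y_n + h·k1); y_{n+1} = y_n + (h/2)·(k1 + k2).
t=1.000000, y=-0.400000:
  k1 = f(1.000000, -0.400000) = 0.640000
  k2 = f(1.520000, -0.067200) = 0.493152
  y ← -0.400000 + (0.52/2)·(0.640000 + 0.493152) = -0.105380
t=1.520000, y=-0.105380:
  k1 = f(1.520000, -0.105380) = 0.537060
  k2 = f(2.040000, 0.173890) = 0.549114
  y ← -0.105380 + (0.52/2)·(0.537060 + 0.549114) = 0.177025
t=2.040000, y=0.177025:
  k1 = f(2.040000, 0.177025) = 0.545510
  k2 = f(2.560000, 0.460690) = 0.649855
  y ← 0.177025 + (0.52/2)·(0.545510 + 0.649855) = 0.487819
y(2.56) ≈ 0.4878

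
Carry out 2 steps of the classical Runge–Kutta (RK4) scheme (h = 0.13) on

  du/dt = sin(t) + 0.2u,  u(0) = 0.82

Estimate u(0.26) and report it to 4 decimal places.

RK4: k1 = f(t_n, u_n); k2 = f(t_n + h/2, u_n + (h/2)·k1); k3 = f(t_n + h/2, u_n + (h/2)·k2); k4 = f(t_n + h, u_n + h·k3); u_{n+1} = u_n + (h/6)·(k1 + 2k2 + 2k3 + k4).
t=0.000000, u=0.820000:
  k1 = f(0.000000, 0.820000) = 0.164000
  k2 = f(0.065000, 0.830660) = 0.231086
  k3 = f(0.065000, 0.835021) = 0.231958
  k4 = f(0.130000, 0.850155) = 0.299665
  u ← 0.820000 + (0.13/6)·(k1 + 2k2 + 2k3 + k4) = 0.850111
t=0.130000, u=0.850111:
  k1 = f(0.130000, 0.850111) = 0.299656
  k2 = f(0.195000, 0.869589) = 0.367684
  k3 = f(0.195000, 0.874011) = 0.368569
  k4 = f(0.260000, 0.898025) = 0.436686
  u ← 0.850111 + (0.13/6)·(k1 + 2k2 + 2k3 + k4) = 0.897970
u(0.26) ≈ 0.8980

0.8980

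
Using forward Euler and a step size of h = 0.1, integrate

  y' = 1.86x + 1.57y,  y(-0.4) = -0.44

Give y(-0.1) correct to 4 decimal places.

Euler: y_{n+1} = y_n + h·f(x_n, y_n).
x=-0.400000, y=-0.440000: f=-1.434800 → y ← -0.440000 + 0.1·(-1.434800) = -0.583480
x=-0.300000, y=-0.583480: f=-1.474064 → y ← -0.583480 + 0.1·(-1.474064) = -0.730886
x=-0.200000, y=-0.730886: f=-1.519492 → y ← -0.730886 + 0.1·(-1.519492) = -0.882836
y(-0.1) ≈ -0.8828

-0.8828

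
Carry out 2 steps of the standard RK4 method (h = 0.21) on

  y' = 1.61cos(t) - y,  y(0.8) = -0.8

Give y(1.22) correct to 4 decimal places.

RK4: k1 = f(t_n, y_n); k2 = f(t_n + h/2, y_n + (h/2)·k1); k3 = f(t_n + h/2, y_n + (h/2)·k2); k4 = f(t_n + h, y_n + h·k3); y_{n+1} = y_n + (h/6)·(k1 + 2k2 + 2k3 + k4).
t=0.800000, y=-0.800000:
  k1 = f(0.800000, -0.800000) = 1.921698
  k2 = f(0.905000, -0.598222) = 1.592696
  k3 = f(0.905000, -0.632767) = 1.627241
  k4 = f(1.010000, -0.458279) = 1.314575
  y ← -0.800000 + (0.21/6)·(k1 + 2k2 + 2k3 + k4) = -0.461335
t=1.010000, y=-0.461335:
  k1 = f(1.010000, -0.461335) = 1.317631
  k2 = f(1.115000, -0.322984) = 1.031669
  k3 = f(1.115000, -0.353010) = 1.061695
  k4 = f(1.220000, -0.238379) = 0.791649
  y ← -0.461335 + (0.21/6)·(k1 + 2k2 + 2k3 + k4) = -0.240975
y(1.22) ≈ -0.2410

-0.2410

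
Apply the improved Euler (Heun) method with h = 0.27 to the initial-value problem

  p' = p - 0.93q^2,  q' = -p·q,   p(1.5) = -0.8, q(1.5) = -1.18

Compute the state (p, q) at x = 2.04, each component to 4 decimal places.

-3.0057, -2.6622

Heun on (p,q): k1 = f(x_n, state_n); k2 = f(x_n + h, state_n + h·k1); state_{n+1} = state_n + (h/2)·(k1 + k2).
1.500000: (-0.800000, -1.180000)
  k1 = (-2.094932, -0.944000)
  predictor → (-1.365632, -1.434880)
  k2 = (-3.280391, -1.959518)
  → (-1.525669, -1.571975)
1.770000: (-1.525669, -1.571975)
  k1 = (-3.823796, -2.398313)
  predictor → (-2.558094, -2.219519)
  k2 = (-7.139521, -5.677738)
  → (-3.005716, -2.662242)
(p(2.04), q(2.04)) ≈ (-3.0057, -2.6622)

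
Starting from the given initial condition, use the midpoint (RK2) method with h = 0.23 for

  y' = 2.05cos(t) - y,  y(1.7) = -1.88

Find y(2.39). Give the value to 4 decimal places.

-1.4491

Midpoint: k1 = f(t_n, y_n); k2 = f(t_n + h/2, y_n + (h/2)·k1); y_{n+1} = y_n + h·k2.
t=1.700000, y=-1.880000:
  k1 = f(1.700000, -1.880000) = 1.615869
  k2 = f(1.815000, -1.694175) = 1.198519
  y ← -1.880000 + 0.23·1.198519 = -1.604341
t=1.930000, y=-1.604341:
  k1 = f(1.930000, -1.604341) = 0.883707
  k2 = f(2.045000, -1.502714) = 0.566623
  y ← -1.604341 + 0.23·0.566623 = -1.474018
t=2.160000, y=-1.474018:
  k1 = f(2.160000, -1.474018) = 0.334834
  k2 = f(2.275000, -1.435512) = 0.108286
  y ← -1.474018 + 0.23·0.108286 = -1.449112
y(2.39) ≈ -1.4491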